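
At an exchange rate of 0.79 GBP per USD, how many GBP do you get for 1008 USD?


Amount × rate = 1008 × 0.79
= 796.32 GBP

796.32 GBP


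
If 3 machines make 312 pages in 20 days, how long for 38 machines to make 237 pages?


Days ∝ work / workers, so d₂ = d₁ × (m₁/m₂) × (w₂/w₁)
Workers factor (inverse): 3/38 ≈ 0.0789
Work factor (direct): 237/312 ≈ 0.7596
d₂ = 20 × 3/38 × 237/312 = (20 × 3 × 237) / (38 × 312) = 14220/11856
≈ 1.20 days

1.20 days


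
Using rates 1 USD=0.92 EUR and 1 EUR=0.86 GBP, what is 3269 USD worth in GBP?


Step 1: 3269 USD × 0.92 = 3007.48 EUR
Step 2: 3007.48 EUR × 0.86 = 2586.43 GBP
Implied rate USD→GBP = 0.92 × 0.86 = 0.7912
= 2586.43 GBP

2586.43 GBP


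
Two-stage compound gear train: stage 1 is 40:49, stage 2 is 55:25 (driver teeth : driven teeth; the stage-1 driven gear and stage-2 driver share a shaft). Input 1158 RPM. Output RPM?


Stage 1: RPM_B = RPM_A × t_A/t_B = 1158 × 40/49 = 46320/49 ≈ 945.31
B and C share a shaft → RPM_C = RPM_B
Stage 2: RPM_D = RPM_C × t_C/t_D = RPM_A × (t_A×t_C)/(t_B×t_D)
Overall ratio = (40×55)/(49×25) = 2200/1225
RPM_D = 1158 × 2200/1225 = 2547600/1225
≈ 2079.67 RPM

2079.67 RPM


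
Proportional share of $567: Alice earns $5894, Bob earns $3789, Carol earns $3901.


Total income = 5894 + 3789 + 3901 = $13584
Alice: $567 × 5894/13584 = $246.02
Bob: $567 × 3789/13584 = $158.15
Carol: $567 × 3901/13584 = $162.83
= Alice: $246.02, Bob: $158.15, Carol: $162.83

Alice: $246.02, Bob: $158.15, Carol: $162.83


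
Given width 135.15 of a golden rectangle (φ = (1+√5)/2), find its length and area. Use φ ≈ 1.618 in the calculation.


φ = (1 + √5) / 2 ≈ 1.618
Length = width × φ = 135.15 × 1.618 = 218.6727
≈ 218.67
Area = width × length = 135.15 × 218.6727 = 29553.615405 ≈ 29553.62
= Length: 218.67, Area: 29553.62

Length: 218.67, Area: 29553.62


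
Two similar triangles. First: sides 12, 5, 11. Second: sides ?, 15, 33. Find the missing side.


Scale factor = 15/5 = 3
Missing side = 12 × 3
= 36.0

36.0


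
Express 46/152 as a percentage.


Percentage = (part / whole) × 100
= (46 / 152) × 100
≈ 30.26%

30.26%


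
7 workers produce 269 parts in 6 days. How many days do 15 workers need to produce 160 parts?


Days ∝ work / workers, so d₂ = d₁ × (m₁/m₂) × (w₂/w₁)
Workers factor (inverse): 7/15 ≈ 0.4667
Work factor (direct): 160/269 ≈ 0.5948
d₂ = 6 × 7/15 × 160/269 = (6 × 7 × 160) / (15 × 269) = 6720/4035
≈ 1.67 days

1.67 days


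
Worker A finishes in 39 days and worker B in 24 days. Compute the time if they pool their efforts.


Rate of A = 1/39 per day
Rate of B = 1/24 per day
Combined rate = 1/39 + 1/24 = 63/936 ≈ 0.0673 per day
Days = 1 / combined rate = 936/63
≈ 14.86 days

14.86 days


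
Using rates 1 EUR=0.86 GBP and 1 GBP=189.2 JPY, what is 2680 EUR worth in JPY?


Step 1: 2680 EUR × 0.86 = 2304.80 GBP
Step 2: 2304.80 GBP × 189.2 = 436068.16 JPY
Implied rate EUR→JPY = 0.86 × 189.2 = 162.7120
= 436068.16 JPY

436068.16 JPY


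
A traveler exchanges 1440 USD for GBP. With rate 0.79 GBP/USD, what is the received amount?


Amount × rate = 1440 × 0.79
= 1137.60 GBP

1137.60 GBP


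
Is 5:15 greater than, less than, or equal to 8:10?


5/15 = 0.3333
8/10 = 0.8000
0.3333 < 0.8000, so 5:15 is less
= less than

less than


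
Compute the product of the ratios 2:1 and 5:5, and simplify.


Compound ratio = (2×5) : (1×5)
= 10:5
GCD = 5
= 2:1

2:1


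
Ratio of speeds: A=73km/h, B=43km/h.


Ratio = 73:43
GCD = 1
Simplified = 73:43
Time ratio (same distance) = 43:73
Speed ratio = 73:43

73:43


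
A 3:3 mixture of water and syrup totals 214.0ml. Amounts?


Total parts = 3 + 3 = 6
water: 214.0 × 3/6 = 107.0ml
syrup: 214.0 × 3/6 = 107.0ml
= 107.0ml and 107.0ml

107.0ml and 107.0ml


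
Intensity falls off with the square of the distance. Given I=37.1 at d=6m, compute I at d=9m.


I₁d₁² = I₂d₂²
I₂ = I₁ × (d₁/d₂)²
= 37.1 × (6/9)²
= 37.1 × 36/81
= 1335.6/81
≈ 16.4889

16.4889


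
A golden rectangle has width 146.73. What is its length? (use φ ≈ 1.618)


φ = (1 + √5) / 2 ≈ 1.618
Length = width × φ = 146.73 × 1.618 = 237.40914
≈ 237.41

237.41


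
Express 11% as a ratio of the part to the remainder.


11% means 11 parts out of 100; remainder = 89
Part : remainder = 11:89
GCD = 1
= 11:89

11:89


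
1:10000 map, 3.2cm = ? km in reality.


Real distance = map distance × scale
= 3.2cm × 10000
= 32000 cm = 320.0 m
= 0.320 km

0.320 km


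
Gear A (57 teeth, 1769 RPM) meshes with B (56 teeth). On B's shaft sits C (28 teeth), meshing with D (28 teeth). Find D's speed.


Stage 1: RPM_B = RPM_A × t_A/t_B = 1769 × 57/56 = 100833/56 ≈ 1800.59
B and C share a shaft → RPM_C = RPM_B
Stage 2: RPM_D = RPM_C × t_C/t_D = RPM_A × (t_A×t_C)/(t_B×t_D)
Overall ratio = (57×28)/(56×28) = 1596/1568
RPM_D = 1769 × 1596/1568 = 2823324/1568
≈ 1800.59 RPM

1800.59 RPM


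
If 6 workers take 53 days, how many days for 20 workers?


Inverse proportion: x × y = constant
k = 6 × 53 = 318
y₂ = k / 20 = 318 / 20
= 15.90

15.90


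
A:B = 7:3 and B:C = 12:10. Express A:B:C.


Match B: multiply A:B by 12 → 84:36
Multiply B:C by 3 → 36:30
Combined: 84:36:30
GCD = 6
= 14:6:5

14:6:5


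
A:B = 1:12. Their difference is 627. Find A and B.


Let A = 1k, B = 12k.
12k - 1k = 627
11k = 627 → k = 627/11 = 57
A = 1×57 = 57, B = 12×57 = 684
= A = 57, B = 684

A = 57, B = 684


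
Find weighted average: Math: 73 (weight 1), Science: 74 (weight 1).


Numerator = 73×1 + 74×1
= 73 + 74
= 147
Total weight = 2
Weighted avg = 147/2
= 73.50

73.50


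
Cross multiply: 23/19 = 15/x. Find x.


Cross multiply: 23 × x = 19 × 15
23x = 285
x = 285 / 23
= 12.39

12.39


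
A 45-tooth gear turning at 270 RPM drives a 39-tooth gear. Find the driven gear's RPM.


Gear ratio = 45:39 = 15:13
RPM_B = RPM_A × (teeth_A / teeth_B)
= 270 × (45/39)
= 311.5 RPM

311.5 RPM


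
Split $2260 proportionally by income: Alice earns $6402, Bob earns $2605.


Total income = 6402 + 2605 = $9007
Alice: $2260 × 6402/9007 = $1606.36
Bob: $2260 × 2605/9007 = $653.64
= Alice: $1606.36, Bob: $653.64

Alice: $1606.36, Bob: $653.64


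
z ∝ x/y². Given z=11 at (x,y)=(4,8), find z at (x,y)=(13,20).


z = k·x/y²
Solve for k using the known point: k = z·y²/x = 11×64/4 = 704/4 = 176.0000
Now evaluate at x=13, y=20:
z = k × 13 / 400 = (704 × 13) / (4 × 400) = 9152/1600
= 5.7200

5.7200


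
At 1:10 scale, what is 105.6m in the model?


Model size = real / scale
= 105.6 / 10
= 10.5600 m

10.5600 m


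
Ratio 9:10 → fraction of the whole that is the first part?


Total parts = 9 + 10 = 19
First part: 9/19 = 9/19
= 9/19

9/19


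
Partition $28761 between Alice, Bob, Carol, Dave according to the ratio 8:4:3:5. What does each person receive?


Total parts = 8 + 4 + 3 + 5 = 20
Alice: 28761 × 8/20 = 11504.40
Bob: 28761 × 4/20 = 5752.20
Carol: 28761 × 3/20 = 4314.15
Dave: 28761 × 5/20 = 7190.25
= Alice: $11504.40, Bob: $5752.20, Carol: $4314.15, Dave: $7190.25

Alice: $11504.40, Bob: $5752.20, Carol: $4314.15, Dave: $7190.25


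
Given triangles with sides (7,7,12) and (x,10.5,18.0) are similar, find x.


Scale factor = 10.5/7 = 1.5
Missing side = 7 × 1.5
= 10.5

10.5


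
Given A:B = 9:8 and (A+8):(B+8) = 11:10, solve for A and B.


Let A = 9k, B = 8k.
(9k + 8) / (8k + 8) = 11/10
Cross-multiply: 10(9k + 8) = 11(8k + 8)
90k + 80 = 88k + 88
90k - 88k = 88 - 80
2k = 8
k = 8/2 = 4
A = 9×4 = 36, B = 8×4 = 32
= A = 36, B = 32

A = 36, B = 32


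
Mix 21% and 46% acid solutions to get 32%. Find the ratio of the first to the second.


Let x parts of 21% mix with y parts of 46%.
21x + 46y = 32(x + y)
21x + 46y = 32x + 32y
x(21 - 32) = y(32 - 46)
x/y = (46 - 32)/(32 - 21) = 14/11
Simplify: 14:11
= 14:11

14:11


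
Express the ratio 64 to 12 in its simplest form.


GCD(64, 12) = 4
64/4 : 12/4
= 16:3

16:3


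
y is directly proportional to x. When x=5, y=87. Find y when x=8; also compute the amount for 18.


Direct proportion: y/x = constant
k = 87/5 = 17.4000
y at x=8: k × 8 = 87 × 8 / 5 = 696/5 = 139.20
y at x=18: k × 18 = 87 × 18 / 5 = 1566/5 = 313.20
= 139.20 and 313.20

139.20 and 313.20


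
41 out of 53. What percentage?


Percentage = (part / whole) × 100
= (41 / 53) × 100
≈ 77.36%

77.36%


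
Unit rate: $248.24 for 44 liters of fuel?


Unit rate = total / quantity
= 248.24 / 44
= $5.64 per unit

$5.64 per unit


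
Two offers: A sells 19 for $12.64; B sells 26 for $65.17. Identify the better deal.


Deal A: $12.64/19 = $0.6653/unit
Deal B: $65.17/26 = $2.5065/unit
A is cheaper per unit
= Deal A

Deal A


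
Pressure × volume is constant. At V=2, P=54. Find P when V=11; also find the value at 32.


Inverse proportion: x × y = constant
k = 2 × 54 = 108
At x=11: k/11 = 9.82
At x=32: k/32 = 3.38
= 9.82 and 3.38

9.82 and 3.38


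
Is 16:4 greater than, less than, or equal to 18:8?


16/4 = 4.0000
18/8 = 2.2500
4.0000 > 2.2500, so 16:4 is greater
= greater than

greater than


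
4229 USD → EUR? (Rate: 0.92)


Amount × rate = 4229 × 0.92
= 3890.68 EUR

3890.68 EUR


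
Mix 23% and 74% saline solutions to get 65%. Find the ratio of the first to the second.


Let x parts of 23% mix with y parts of 74%.
23x + 74y = 65(x + y)
23x + 74y = 65x + 65y
x(23 - 65) = y(65 - 74)
x/y = (74 - 65)/(65 - 23) = 9/42
Simplify: 3:14
= 3:14

3:14


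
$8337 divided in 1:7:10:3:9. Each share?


Total parts = 1 + 7 + 10 + 3 + 9 = 30
Part 1: 8337 × 1/30 = 277.90
Part 2: 8337 × 7/30 = 1945.30
Part 3: 8337 × 10/30 = 2779.00
Part 4: 8337 × 3/30 = 833.70
Part 5: 8337 × 9/30 = 2501.10
= Part 1: $277.90, Part 2: $1945.30, Part 3: $2779.00, Part 4: $833.70, Part 5: $2501.10

Part 1: $277.90, Part 2: $1945.30, Part 3: $2779.00, Part 4: $833.70, Part 5: $2501.10


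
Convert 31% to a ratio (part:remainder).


31% means 31 parts out of 100; remainder = 69
Part : remainder = 31:69
GCD = 1
= 31:69

31:69


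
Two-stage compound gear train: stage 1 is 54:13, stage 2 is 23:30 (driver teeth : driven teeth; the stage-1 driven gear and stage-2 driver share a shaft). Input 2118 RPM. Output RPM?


Stage 1: RPM_B = RPM_A × t_A/t_B = 2118 × 54/13 = 114372/13 ≈ 8797.85
B and C share a shaft → RPM_C = RPM_B
Stage 2: RPM_D = RPM_C × t_C/t_D = RPM_A × (t_A×t_C)/(t_B×t_D)
Overall ratio = (54×23)/(13×30) = 1242/390
RPM_D = 2118 × 1242/390 = 2630556/390
≈ 6745.02 RPM

6745.02 RPM


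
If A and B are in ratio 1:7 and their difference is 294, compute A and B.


Let A = 1k, B = 7k.
7k - 1k = 294
6k = 294 → k = 294/6 = 49
A = 1×49 = 49, B = 7×49 = 343
= A = 49, B = 343

A = 49, B = 343


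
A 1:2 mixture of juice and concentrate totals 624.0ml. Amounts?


Total parts = 1 + 2 = 3
juice: 624.0 × 1/3 = 208.0ml
concentrate: 624.0 × 2/3 = 416.0ml
= 208.0ml and 416.0ml

208.0ml and 416.0ml


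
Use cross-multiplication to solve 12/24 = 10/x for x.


Cross multiply: 12 × x = 24 × 10
12x = 240
x = 240 / 12
= 20.00

20.00


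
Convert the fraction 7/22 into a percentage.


Percentage = (part / whole) × 100
= (7 / 22) × 100
≈ 31.82%

31.82%


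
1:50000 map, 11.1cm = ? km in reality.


Real distance = map distance × scale
= 11.1cm × 50000
= 555000 cm = 5550.0 m
= 5.550 km

5.550 km


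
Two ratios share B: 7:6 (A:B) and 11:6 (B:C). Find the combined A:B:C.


Match B: multiply A:B by 11 → 77:66
Multiply B:C by 6 → 66:36
Combined: 77:66:36
GCD = 1
= 77:66:36

77:66:36


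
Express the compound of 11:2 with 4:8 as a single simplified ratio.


Compound ratio = (11×4) : (2×8)
= 44:16
GCD = 4
= 11:4

11:4


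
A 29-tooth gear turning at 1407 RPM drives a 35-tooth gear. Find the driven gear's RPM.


Gear ratio = 29:35 = 29:35
RPM_B = RPM_A × (teeth_A / teeth_B)
= 1407 × (29/35)
= 1165.8 RPM

1165.8 RPM


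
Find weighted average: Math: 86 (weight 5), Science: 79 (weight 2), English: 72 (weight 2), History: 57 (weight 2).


Numerator = 86×5 + 79×2 + 72×2 + 57×2
= 430 + 158 + 144 + 114
= 846
Total weight = 11
Weighted avg = 846/11
= 76.91

76.91


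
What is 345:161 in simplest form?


GCD(345, 161) = 23
345/23 : 161/23
= 15:7

15:7


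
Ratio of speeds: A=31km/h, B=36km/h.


Ratio = 31:36
GCD = 1
Simplified = 31:36
Time ratio (same distance) = 36:31
Speed ratio = 31:36

31:36


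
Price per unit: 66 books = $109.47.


Unit rate = total / quantity
= 109.47 / 66
= $1.66 per unit

$1.66 per unit


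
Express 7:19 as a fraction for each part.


Total parts = 7 + 19 = 26
First part: 7/26 = 7/26
Second part: 19/26 = 19/26
= 7/26 and 19/26

7/26 and 19/26


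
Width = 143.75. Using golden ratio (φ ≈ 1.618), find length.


φ = (1 + √5) / 2 ≈ 1.618
Length = width × φ = 143.75 × 1.618 = 232.5875
≈ 232.59

232.59


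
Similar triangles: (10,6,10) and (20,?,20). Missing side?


Scale factor = 20/10 = 2
Missing side = 6 × 2
= 12.0

12.0


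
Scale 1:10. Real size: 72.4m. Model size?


Model size = real / scale
= 72.4 / 10
= 7.2400 m

7.2400 m


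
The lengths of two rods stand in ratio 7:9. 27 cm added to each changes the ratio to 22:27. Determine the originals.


Let A = 7k, B = 9k.
(7k + 27) / (9k + 27) = 22/27
Cross-multiply: 27(7k + 27) = 22(9k + 27)
189k + 729 = 198k + 594
189k - 198k = 594 - 729
-9k = -135
k = -135/-9 = 15
A = 7×15 = 105, B = 9×15 = 135
= A = 105, B = 135

A = 105, B = 135


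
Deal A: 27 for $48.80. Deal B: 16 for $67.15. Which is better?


Deal A: $48.80/27 = $1.8074/unit
Deal B: $67.15/16 = $4.1969/unit
A is cheaper per unit
= Deal A

Deal A


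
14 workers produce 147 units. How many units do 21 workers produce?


Direct proportion: y/x = constant
k = 147/14 = 10.5000
y₂ = k × 21 = 147 × 21 / 14 = 3087/14
= 220.50

220.50


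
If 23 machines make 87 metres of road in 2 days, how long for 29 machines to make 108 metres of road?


Days ∝ work / workers, so d₂ = d₁ × (m₁/m₂) × (w₂/w₁)
Workers factor (inverse): 23/29 ≈ 0.7931
Work factor (direct): 108/87 ≈ 1.2414
d₂ = 2 × 23/29 × 108/87 = (2 × 23 × 108) / (29 × 87) = 4968/2523
≈ 1.97 days

1.97 days


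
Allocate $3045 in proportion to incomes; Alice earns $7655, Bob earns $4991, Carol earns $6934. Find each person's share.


Total income = 7655 + 4991 + 6934 = $19580
Alice: $3045 × 7655/19580 = $1190.47
Bob: $3045 × 4991/19580 = $776.18
Carol: $3045 × 6934/19580 = $1078.35
= Alice: $1190.47, Bob: $776.18, Carol: $1078.35

Alice: $1190.47, Bob: $776.18, Carol: $1078.35


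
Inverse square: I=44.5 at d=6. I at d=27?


I₁d₁² = I₂d₂²
I₂ = I₁ × (d₁/d₂)²
= 44.5 × (6/27)²
= 44.5 × 36/729
= 1602/729
≈ 2.1975

2.1975


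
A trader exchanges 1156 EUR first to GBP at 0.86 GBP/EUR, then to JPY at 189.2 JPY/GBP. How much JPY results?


Step 1: 1156 EUR × 0.86 = 994.16 GBP
Step 2: 994.16 GBP × 189.2 = 188095.07 JPY
Implied rate EUR→JPY = 0.86 × 189.2 = 162.7120
= 188095.07 JPY

188095.07 JPY


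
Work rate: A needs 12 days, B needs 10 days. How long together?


Rate of A = 1/12 per day
Rate of B = 1/10 per day
Combined rate = 1/12 + 1/10 = 22/120 ≈ 0.1833 per day
Days = 1 / combined rate = 120/22
≈ 5.45 days

5.45 days


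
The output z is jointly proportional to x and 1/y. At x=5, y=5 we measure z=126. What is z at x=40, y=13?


z = k·x/y
Solve for k using the known point: k = z·y/x = 126×5/5 = 630/5 = 126.0000
Now evaluate at x=40, y=13:
z = k × 40 / 13 = (630 × 40) / (5 × 13) = 25200/65
≈ 387.6923

387.6923


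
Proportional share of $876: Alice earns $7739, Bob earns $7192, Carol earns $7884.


Total income = 7739 + 7192 + 7884 = $22815
Alice: $876 × 7739/22815 = $297.15
Bob: $876 × 7192/22815 = $276.14
Carol: $876 × 7884/22815 = $302.71
= Alice: $297.15, Bob: $276.14, Carol: $302.71

Alice: $297.15, Bob: $276.14, Carol: $302.71


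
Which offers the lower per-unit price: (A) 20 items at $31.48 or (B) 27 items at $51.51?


Deal A: $31.48/20 = $1.5740/unit
Deal B: $51.51/27 = $1.9078/unit
A is cheaper per unit
= Deal A

Deal A


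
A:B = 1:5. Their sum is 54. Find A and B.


Let A = 1k, B = 5k.
1k + 5k = 54
6k = 54 → k = 54/6 = 9
A = 1×9 = 9, B = 5×9 = 45
= A = 9, B = 45

A = 9, B = 45


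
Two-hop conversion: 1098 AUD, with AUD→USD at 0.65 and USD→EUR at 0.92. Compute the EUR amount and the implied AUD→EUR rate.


Step 1: 1098 AUD × 0.65 = 713.70 USD
Step 2: 713.70 USD × 0.92 = 656.60 EUR
Implied rate AUD→EUR = 0.65 × 0.92 = 0.5980
= 656.60 EUR; implied rate 0.5980 EUR/AUD

656.60 EUR; implied rate 0.5980 EUR/AUD


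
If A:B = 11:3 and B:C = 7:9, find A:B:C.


Match B: multiply A:B by 7 → 77:21
Multiply B:C by 3 → 21:27
Combined: 77:21:27
GCD = 1
= 77:21:27

77:21:27


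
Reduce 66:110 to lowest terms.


GCD(66, 110) = 22
66/22 : 110/22
= 3:5

3:5


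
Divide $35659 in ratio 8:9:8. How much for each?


Total parts = 8 + 9 + 8 = 25
Part 1: 35659 × 8/25 = 11410.88
Part 2: 35659 × 9/25 = 12837.24
Part 3: 35659 × 8/25 = 11410.88
= Part 1: $11410.88, Part 2: $12837.24, Part 3: $11410.88

Part 1: $11410.88, Part 2: $12837.24, Part 3: $11410.88


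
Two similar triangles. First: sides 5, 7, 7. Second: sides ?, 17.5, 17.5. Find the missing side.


Scale factor = 17.5/7 = 2.5
Missing side = 5 × 2.5
= 12.5

12.5


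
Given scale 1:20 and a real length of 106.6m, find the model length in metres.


Model size = real / scale
= 106.6 / 20
= 5.3300 m

5.3300 m


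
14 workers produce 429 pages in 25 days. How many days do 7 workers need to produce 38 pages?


Days ∝ work / workers, so d₂ = d₁ × (m₁/m₂) × (w₂/w₁)
Workers factor (inverse): 14/7 = 2.0000
Work factor (direct): 38/429 ≈ 0.0886
d₂ = 25 × 14/7 × 38/429 = (25 × 14 × 38) / (7 × 429) = 13300/3003
≈ 4.43 days

4.43 days


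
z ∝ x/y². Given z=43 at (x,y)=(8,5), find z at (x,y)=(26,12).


z = k·x/y²
Solve for k using the known point: k = z·y²/x = 43×25/8 = 1075/8 = 134.3750
Now evaluate at x=26, y=12:
z = k × 26 / 144 = (1075 × 26) / (8 × 144) = 27950/1152
≈ 24.2622

24.2622


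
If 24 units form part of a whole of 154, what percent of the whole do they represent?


Percentage = (part / whole) × 100
= (24 / 154) × 100
≈ 15.58%

15.58%


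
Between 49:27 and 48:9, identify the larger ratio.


49/27 = 1.8148
48/9 = 5.3333
1.8148 < 5.3333, so 49:27 is less
= 48:9

48:9


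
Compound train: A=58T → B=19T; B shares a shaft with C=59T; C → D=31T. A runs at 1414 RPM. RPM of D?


Stage 1: RPM_B = RPM_A × t_A/t_B = 1414 × 58/19 = 82012/19 ≈ 4316.42
B and C share a shaft → RPM_C = RPM_B
Stage 2: RPM_D = RPM_C × t_C/t_D = RPM_A × (t_A×t_C)/(t_B×t_D)
Overall ratio = (58×59)/(19×31) = 3422/589
RPM_D = 1414 × 3422/589 = 4838708/589
≈ 8215.12 RPM

8215.12 RPM


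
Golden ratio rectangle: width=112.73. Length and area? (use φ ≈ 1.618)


φ = (1 + √5) / 2 ≈ 1.618
Length = width × φ = 112.73 × 1.618 = 182.39714
≈ 182.40
Area = width × length = 112.73 × 182.39714 = 20561.6295922 ≈ 20561.63
= Length: 182.40, Area: 20561.63

Length: 182.40, Area: 20561.63


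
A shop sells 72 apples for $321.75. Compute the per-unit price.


Unit rate = total / quantity
= 321.75 / 72
= $4.47 per unit

$4.47 per unit


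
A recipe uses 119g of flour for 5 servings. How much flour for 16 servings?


Direct proportion: y/x = constant
k = 119/5 = 23.8000
y₂ = k × 16 = 119 × 16 / 5 = 1904/5
= 380.80

380.80


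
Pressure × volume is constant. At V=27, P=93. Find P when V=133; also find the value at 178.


Inverse proportion: x × y = constant
k = 27 × 93 = 2511
At x=133: k/133 = 18.88
At x=178: k/178 = 14.11
= 18.88 and 14.11

18.88 and 14.11


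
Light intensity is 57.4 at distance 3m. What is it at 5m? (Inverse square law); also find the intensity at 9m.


I₁d₁² = I₂d₂²
I at 5m = 57.4 × (3/5)² = 57.4 × 9/25 = 516.6/25 = 20.6640
I at 9m = 57.4 × (3/9)² = 57.4 × 9/81 = 516.6/81 ≈ 6.3778
= 20.6640 and 6.3778

20.6640 and 6.3778


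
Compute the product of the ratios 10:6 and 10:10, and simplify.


Compound ratio = (10×10) : (6×10)
= 100:60
GCD = 20
= 5:3

5:3


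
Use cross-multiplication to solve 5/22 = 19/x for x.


Cross multiply: 5 × x = 22 × 19
5x = 418
x = 418 / 5
= 83.60

83.60


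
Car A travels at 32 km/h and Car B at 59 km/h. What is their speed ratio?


Ratio = 32:59
GCD = 1
Simplified = 32:59
Time ratio (same distance) = 59:32
Speed ratio = 32:59

32:59


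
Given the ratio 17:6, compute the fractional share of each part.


Total parts = 17 + 6 = 23
First part: 17/23 = 17/23
Second part: 6/23 = 6/23
= 17/23 and 6/23

17/23 and 6/23


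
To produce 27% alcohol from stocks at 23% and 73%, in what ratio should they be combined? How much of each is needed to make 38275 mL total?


Let x parts of 23% mix with y parts of 73%.
23x + 73y = 27(x + y)
23x + 73y = 27x + 27y
x(23 - 27) = y(27 - 73)
x/y = (73 - 27)/(27 - 23) = 46/4
Simplify: 23:2
Total parts = 25; one part = 38275/25 = 1531.00 mL
23% solution: 23×1531.00 = 35213.00 mL
73% solution: 2×1531.00 = 3062.00 mL
= ratio 23:2; 35213.00 mL and 3062.00 mL

ratio 23:2; 35213.00 mL and 3062.00 mL


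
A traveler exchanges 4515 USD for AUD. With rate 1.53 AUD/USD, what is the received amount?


Amount × rate = 4515 × 1.53
= 6907.95 AUD

6907.95 AUD


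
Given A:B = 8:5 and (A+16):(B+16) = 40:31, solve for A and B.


Let A = 8k, B = 5k.
(8k + 16) / (5k + 16) = 40/31
Cross-multiply: 31(8k + 16) = 40(5k + 16)
248k + 496 = 200k + 640
248k - 200k = 640 - 496
48k = 144
k = 144/48 = 3
A = 8×3 = 24, B = 5×3 = 15
= A = 24, B = 15

A = 24, B = 15


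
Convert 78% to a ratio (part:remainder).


78% means 78 parts out of 100; remainder = 22
Part : remainder = 78:22
GCD = 2
= 39:11

39:11


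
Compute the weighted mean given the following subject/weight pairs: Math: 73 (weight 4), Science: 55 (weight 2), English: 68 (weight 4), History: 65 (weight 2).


Numerator = 73×4 + 55×2 + 68×4 + 65×2
= 292 + 110 + 272 + 130
= 804
Total weight = 12
Weighted avg = 804/12
= 67.00

67.00


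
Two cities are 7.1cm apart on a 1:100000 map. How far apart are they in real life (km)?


Real distance = map distance × scale
= 7.1cm × 100000
= 710000 cm = 7100.0 m
= 7.100 km

7.100 km


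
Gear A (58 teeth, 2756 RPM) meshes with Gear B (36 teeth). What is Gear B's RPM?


Gear ratio = 58:36 = 29:18
RPM_B = RPM_A × (teeth_A / teeth_B)
= 2756 × (58/36)
= 4440.2 RPM

4440.2 RPM


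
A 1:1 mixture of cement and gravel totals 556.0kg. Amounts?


Total parts = 1 + 1 = 2
cement: 556.0 × 1/2 = 278.0kg
gravel: 556.0 × 1/2 = 278.0kg
= 278.0kg and 278.0kg

278.0kg and 278.0kg


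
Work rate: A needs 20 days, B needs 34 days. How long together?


Rate of A = 1/20 per day
Rate of B = 1/34 per day
Combined rate = 1/20 + 1/34 = 54/680 ≈ 0.0794 per day
Days = 1 / combined rate = 680/54
≈ 12.59 days

12.59 days


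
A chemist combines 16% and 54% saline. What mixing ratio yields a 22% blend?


Let x parts of 16% mix with y parts of 54%.
16x + 54y = 22(x + y)
16x + 54y = 22x + 22y
x(16 - 22) = y(22 - 54)
x/y = (54 - 22)/(22 - 16) = 32/6
Simplify: 16:3
= 16:3

16:3


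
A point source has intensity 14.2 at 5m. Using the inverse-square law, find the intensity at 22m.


I₁d₁² = I₂d₂²
I₂ = I₁ × (d₁/d₂)²
= 14.2 × (5/22)²
= 14.2 × 25/484
= 355/484
≈ 0.7335

0.7335


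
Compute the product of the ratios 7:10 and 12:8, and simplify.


Compound ratio = (7×12) : (10×8)
= 84:80
GCD = 4
= 21:20

21:20


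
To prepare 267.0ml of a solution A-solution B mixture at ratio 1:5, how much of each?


Total parts = 1 + 5 = 6
solution A: 267.0 × 1/6 = 44.5ml
solution B: 267.0 × 5/6 = 222.5ml
= 44.5ml and 222.5ml

44.5ml and 222.5ml


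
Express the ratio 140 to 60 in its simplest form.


GCD(140, 60) = 20
140/20 : 60/20
= 7:3

7:3


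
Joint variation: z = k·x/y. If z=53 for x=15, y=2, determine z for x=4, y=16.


z = k·x/y
Solve for k using the known point: k = z·y/x = 53×2/15 = 106/15 ≈ 7.0667
Now evaluate at x=4, y=16:
z = k × 4 / 16 = (106 × 4) / (15 × 16) = 424/240
≈ 1.7667

1.7667


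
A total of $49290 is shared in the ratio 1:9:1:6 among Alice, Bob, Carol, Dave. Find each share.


Total parts = 1 + 9 + 1 + 6 = 17
Alice: 49290 × 1/17 = 2899.41
Bob: 49290 × 9/17 = 26094.71
Carol: 49290 × 1/17 = 2899.41
Dave: 49290 × 6/17 = 17396.47
= Alice: $2899.41, Bob: $26094.71, Carol: $2899.41, Dave: $17396.47

Alice: $2899.41, Bob: $26094.71, Carol: $2899.41, Dave: $17396.47


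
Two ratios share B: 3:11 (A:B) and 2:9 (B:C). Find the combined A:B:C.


Match B: multiply A:B by 2 → 6:22
Multiply B:C by 11 → 22:99
Combined: 6:22:99
GCD = 1
= 6:22:99

6:22:99


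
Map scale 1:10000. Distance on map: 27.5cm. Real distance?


Real distance = map distance × scale
= 27.5cm × 10000
= 275000 cm = 2750.0 m
= 2.750 km

2.750 km


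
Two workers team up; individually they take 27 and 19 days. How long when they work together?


Rate of A = 1/27 per day
Rate of B = 1/19 per day
Combined rate = 1/27 + 1/19 = 46/513 ≈ 0.0897 per day
Days = 1 / combined rate = 513/46
≈ 11.15 days

11.15 days


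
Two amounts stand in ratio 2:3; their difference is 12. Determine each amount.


Let A = 2k, B = 3k.
3k - 2k = 12
1k = 12 → k = 12/1 = 12
A = 2×12 = 24, B = 3×12 = 36
= A = 24, B = 36

A = 24, B = 36


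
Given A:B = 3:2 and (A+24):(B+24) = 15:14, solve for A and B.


Let A = 3k, B = 2k.
(3k + 24) / (2k + 24) = 15/14
Cross-multiply: 14(3k + 24) = 15(2k + 24)
42k + 336 = 30k + 360
42k - 30k = 360 - 336
12k = 24
k = 24/12 = 2
A = 3×2 = 6, B = 2×2 = 4
= A = 6, B = 4

A = 6, B = 4


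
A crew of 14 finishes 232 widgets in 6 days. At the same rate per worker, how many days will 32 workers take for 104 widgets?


Days ∝ work / workers, so d₂ = d₁ × (m₁/m₂) × (w₂/w₁)
Workers factor (inverse): 14/32 = 0.4375
Work factor (direct): 104/232 ≈ 0.4483
d₂ = 6 × 14/32 × 104/232 = (6 × 14 × 104) / (32 × 232) = 8736/7424
≈ 1.18 days

1.18 days


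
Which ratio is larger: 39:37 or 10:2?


39/37 = 1.0541
10/2 = 5.0000
1.0541 < 5.0000, so 39:37 is less
= 10:2

10:2


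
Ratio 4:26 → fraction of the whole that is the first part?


Total parts = 4 + 26 = 30
First part: 4/30 = 2/15
= 2/15

2/15


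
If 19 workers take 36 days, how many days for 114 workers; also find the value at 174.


Inverse proportion: x × y = constant
k = 19 × 36 = 684
At x=114: k/114 = 6.00
At x=174: k/174 = 3.93
= 6.00 and 3.93

6.00 and 3.93


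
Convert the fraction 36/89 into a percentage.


Percentage = (part / whole) × 100
= (36 / 89) × 100
≈ 40.45%

40.45%


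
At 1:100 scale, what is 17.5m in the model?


Model size = real / scale
= 17.5 / 100
= 0.1750 m

0.1750 m


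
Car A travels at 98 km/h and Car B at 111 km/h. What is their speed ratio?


Ratio = 98:111
GCD = 1
Simplified = 98:111
Time ratio (same distance) = 111:98
Speed ratio = 98:111

98:111


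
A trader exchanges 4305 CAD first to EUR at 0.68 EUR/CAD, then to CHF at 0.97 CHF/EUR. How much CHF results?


Step 1: 4305 CAD × 0.68 = 2927.40 EUR
Step 2: 2927.40 EUR × 0.97 = 2839.58 CHF
Implied rate CAD→CHF = 0.68 × 0.97 = 0.6596
= 2839.58 CHF

2839.58 CHF


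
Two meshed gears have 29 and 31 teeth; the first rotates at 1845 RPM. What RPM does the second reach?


Gear ratio = 29:31 = 29:31
RPM_B = RPM_A × (teeth_A / teeth_B)
= 1845 × (29/31)
= 1726.0 RPM

1726.0 RPM


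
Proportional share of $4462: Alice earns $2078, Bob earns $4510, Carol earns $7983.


Total income = 2078 + 4510 + 7983 = $14571
Alice: $4462 × 2078/14571 = $636.33
Bob: $4462 × 4510/14571 = $1381.07
Carol: $4462 × 7983/14571 = $2444.59
= Alice: $636.33, Bob: $1381.07, Carol: $2444.59

Alice: $636.33, Bob: $1381.07, Carol: $2444.59


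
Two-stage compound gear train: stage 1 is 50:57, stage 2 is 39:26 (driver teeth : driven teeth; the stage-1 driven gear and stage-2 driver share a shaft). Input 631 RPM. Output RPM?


Stage 1: RPM_B = RPM_A × t_A/t_B = 631 × 50/57 = 31550/57 ≈ 553.51
B and C share a shaft → RPM_C = RPM_B
Stage 2: RPM_D = RPM_C × t_C/t_D = RPM_A × (t_A×t_C)/(t_B×t_D)
Overall ratio = (50×39)/(57×26) = 1950/1482
RPM_D = 631 × 1950/1482 = 1230450/1482
≈ 830.26 RPM

830.26 RPM


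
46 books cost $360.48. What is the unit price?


Unit rate = total / quantity
= 360.48 / 46
= $7.84 per unit

$7.84 per unit


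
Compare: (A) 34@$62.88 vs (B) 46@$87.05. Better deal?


Deal A: $62.88/34 = $1.8494/unit
Deal B: $87.05/46 = $1.8924/unit
A is cheaper per unit
= Deal A

Deal A


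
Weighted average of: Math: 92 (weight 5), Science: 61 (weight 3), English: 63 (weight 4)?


Numerator = 92×5 + 61×3 + 63×4
= 460 + 183 + 252
= 895
Total weight = 12
Weighted avg = 895/12
= 74.58

74.58


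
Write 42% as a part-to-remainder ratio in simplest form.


42% means 42 parts out of 100; remainder = 58
Part : remainder = 42:58
GCD = 2
= 21:29

21:29


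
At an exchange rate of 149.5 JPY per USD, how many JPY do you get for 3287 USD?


Amount × rate = 3287 × 149.5
= 491406.50 JPY

491406.50 JPY


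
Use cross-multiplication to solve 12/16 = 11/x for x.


Cross multiply: 12 × x = 16 × 11
12x = 176
x = 176 / 12
= 14.67

14.67


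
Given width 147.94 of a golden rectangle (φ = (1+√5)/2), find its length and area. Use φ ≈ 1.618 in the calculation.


φ = (1 + √5) / 2 ≈ 1.618
Length = width × φ = 147.94 × 1.618 = 239.36692
≈ 239.37
Area = width × length = 147.94 × 239.36692 = 35411.9421448 ≈ 35411.94
= Length: 239.37, Area: 35411.94

Length: 239.37, Area: 35411.94


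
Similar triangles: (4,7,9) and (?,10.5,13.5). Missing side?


Scale factor = 10.5/7 = 1.5
Missing side = 4 × 1.5
= 6.0

6.0


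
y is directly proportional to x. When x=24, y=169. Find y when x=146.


Direct proportion: y/x = constant
k = 169/24 ≈ 7.0417
y₂ = k × 146 = 169 × 146 / 24 = 24674/24
≈ 1028.08

1028.08


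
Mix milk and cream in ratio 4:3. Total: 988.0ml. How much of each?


Total parts = 4 + 3 = 7
milk: 988.0 × 4/7 = 564.6ml
cream: 988.0 × 3/7 = 423.4ml
= 564.6ml and 423.4ml

564.6ml and 423.4ml


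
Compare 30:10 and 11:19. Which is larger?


30/10 = 3.0000
11/19 = 0.5789
3.0000 > 0.5789, so 30:10 is greater
= 30:10

30:10


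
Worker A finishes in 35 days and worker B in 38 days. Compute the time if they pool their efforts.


Rate of A = 1/35 per day
Rate of B = 1/38 per day
Combined rate = 1/35 + 1/38 = 73/1330 ≈ 0.0549 per day
Days = 1 / combined rate = 1330/73
≈ 18.22 days

18.22 days


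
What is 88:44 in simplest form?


GCD(88, 44) = 44
88/44 : 44/44
= 2:1

2:1


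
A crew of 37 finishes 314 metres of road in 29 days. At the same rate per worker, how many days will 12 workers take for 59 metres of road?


Days ∝ work / workers, so d₂ = d₁ × (m₁/m₂) × (w₂/w₁)
Workers factor (inverse): 37/12 ≈ 3.0833
Work factor (direct): 59/314 ≈ 0.1879
d₂ = 29 × 37/12 × 59/314 = (29 × 37 × 59) / (12 × 314) = 63307/3768
≈ 16.80 days

16.80 days


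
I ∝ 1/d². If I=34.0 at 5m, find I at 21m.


I₁d₁² = I₂d₂²
I₂ = I₁ × (d₁/d₂)²
= 34.0 × (5/21)²
= 34.0 × 25/441
= 850/441
≈ 1.9274

1.9274


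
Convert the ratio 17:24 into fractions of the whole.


Total parts = 17 + 24 = 41
First part: 17/41 = 17/41
Second part: 24/41 = 24/41
= 17/41 and 24/41

17/41 and 24/41


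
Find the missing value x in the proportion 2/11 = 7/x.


Cross multiply: 2 × x = 11 × 7
2x = 77
x = 77 / 2
= 38.50

38.50


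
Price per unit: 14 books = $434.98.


Unit rate = total / quantity
= 434.98 / 14
= $31.07 per unit

$31.07 per unit


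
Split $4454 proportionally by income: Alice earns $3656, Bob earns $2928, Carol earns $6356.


Total income = 3656 + 2928 + 6356 = $12940
Alice: $4454 × 3656/12940 = $1258.41
Bob: $4454 × 2928/12940 = $1007.83
Carol: $4454 × 6356/12940 = $2187.76
= Alice: $1258.41, Bob: $1007.83, Carol: $2187.76

Alice: $1258.41, Bob: $1007.83, Carol: $2187.76


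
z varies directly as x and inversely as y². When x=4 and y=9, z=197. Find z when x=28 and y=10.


z = k·x/y²
Solve for k using the known point: k = z·y²/x = 197×81/4 = 15957/4 = 3989.2500
Now evaluate at x=28, y=10:
z = k × 28 / 100 = (15957 × 28) / (4 × 100) = 446796/400
= 1116.9900

1116.9900


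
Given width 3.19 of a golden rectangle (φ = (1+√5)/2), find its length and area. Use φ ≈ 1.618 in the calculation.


φ = (1 + √5) / 2 ≈ 1.618
Length = width × φ = 3.19 × 1.618 = 5.16142
≈ 5.16
Area = width × length = 3.19 × 5.16142 = 16.4649298 ≈ 16.46
= Length: 5.16, Area: 16.46

Length: 5.16, Area: 16.46


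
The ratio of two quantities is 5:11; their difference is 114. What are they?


Let A = 5k, B = 11k.
11k - 5k = 114
6k = 114 → k = 114/6 = 19
A = 5×19 = 95, B = 11×19 = 209
= A = 95, B = 209

A = 95, B = 209


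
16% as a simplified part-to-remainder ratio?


16% means 16 parts out of 100; remainder = 84
Part : remainder = 16:84
GCD = 4
= 4:21

4:21


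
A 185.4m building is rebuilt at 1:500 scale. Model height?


Model size = real / scale
= 185.4 / 500
= 0.3708 m

0.3708 m


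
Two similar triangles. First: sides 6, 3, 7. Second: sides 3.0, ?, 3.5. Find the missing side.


Scale factor = 3.0/6 = 0.5
Missing side = 3 × 0.5
= 1.5

1.5


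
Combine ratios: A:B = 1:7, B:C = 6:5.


Match B: multiply A:B by 6 → 6:42
Multiply B:C by 7 → 42:35
Combined: 6:42:35
GCD = 1
= 6:42:35

6:42:35


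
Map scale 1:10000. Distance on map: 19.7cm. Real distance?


Real distance = map distance × scale
= 19.7cm × 10000
= 197000 cm = 1970.0 m
= 1.970 km

1.970 km


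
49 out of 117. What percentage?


Percentage = (part / whole) × 100
= (49 / 117) × 100
≈ 41.88%

41.88%


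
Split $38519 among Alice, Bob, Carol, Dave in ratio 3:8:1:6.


Total parts = 3 + 8 + 1 + 6 = 18
Alice: 38519 × 3/18 = 6419.83
Bob: 38519 × 8/18 = 17119.56
Carol: 38519 × 1/18 = 2139.94
Dave: 38519 × 6/18 = 12839.67
= Alice: $6419.83, Bob: $17119.56, Carol: $2139.94, Dave: $12839.67

Alice: $6419.83, Bob: $17119.56, Carol: $2139.94, Dave: $12839.67


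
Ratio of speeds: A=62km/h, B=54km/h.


Ratio = 62:54
GCD = 2
Simplified = 31:27
Time ratio (same distance) = 27:31
Speed ratio = 31:27

31:27


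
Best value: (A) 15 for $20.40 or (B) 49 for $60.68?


Deal A: $20.40/15 = $1.3600/unit
Deal B: $60.68/49 = $1.2384/unit
B is cheaper per unit
= Deal B

Deal B


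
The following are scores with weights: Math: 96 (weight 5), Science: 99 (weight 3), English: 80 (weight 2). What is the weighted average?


Numerator = 96×5 + 99×3 + 80×2
= 480 + 297 + 160
= 937
Total weight = 10
Weighted avg = 937/10
= 93.70

93.70


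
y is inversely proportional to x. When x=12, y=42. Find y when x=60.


Inverse proportion: x × y = constant
k = 12 × 42 = 504
y₂ = k / 60 = 504 / 60
= 8.40

8.40


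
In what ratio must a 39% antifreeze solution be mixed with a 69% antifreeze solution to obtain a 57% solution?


Let x parts of 39% mix with y parts of 69%.
39x + 69y = 57(x + y)
39x + 69y = 57x + 57y
x(39 - 57) = y(57 - 69)
x/y = (69 - 57)/(57 - 39) = 12/18
Simplify: 2:3
= 2:3

2:3


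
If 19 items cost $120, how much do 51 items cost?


Direct proportion: y/x = constant
k = 120/19 ≈ 6.3158
y₂ = k × 51 = 120 × 51 / 19 = 6120/19
≈ 322.11

322.11


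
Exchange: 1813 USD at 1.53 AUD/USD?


Amount × rate = 1813 × 1.53
= 2773.89 AUD

2773.89 AUD


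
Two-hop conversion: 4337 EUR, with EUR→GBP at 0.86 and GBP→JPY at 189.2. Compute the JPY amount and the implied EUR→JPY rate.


Step 1: 4337 EUR × 0.86 = 3729.82 GBP
Step 2: 3729.82 GBP × 189.2 = 705681.94 JPY
Implied rate EUR→JPY = 0.86 × 189.2 = 162.7120
= 705681.94 JPY; implied rate 162.7120 JPY/EUR

705681.94 JPY; implied rate 162.7120 JPY/EUR


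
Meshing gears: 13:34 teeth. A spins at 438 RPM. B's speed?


Gear ratio = 13:34 = 13:34
RPM_B = RPM_A × (teeth_A / teeth_B)
= 438 × (13/34)
= 167.5 RPM

167.5 RPM


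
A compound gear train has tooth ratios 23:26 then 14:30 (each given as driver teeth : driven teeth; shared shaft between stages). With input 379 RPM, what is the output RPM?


Stage 1: RPM_B = RPM_A × t_A/t_B = 379 × 23/26 = 8717/26 ≈ 335.27
B and C share a shaft → RPM_C = RPM_B
Stage 2: RPM_D = RPM_C × t_C/t_D = RPM_A × (t_A×t_C)/(t_B×t_D)
Overall ratio = (23×14)/(26×30) = 322/780
RPM_D = 379 × 322/780 = 122038/780
≈ 156.46 RPM

156.46 RPM


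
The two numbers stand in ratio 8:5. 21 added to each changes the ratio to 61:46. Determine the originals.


Let A = 8k, B = 5k.
(8k + 21) / (5k + 21) = 61/46
Cross-multiply: 46(8k + 21) = 61(5k + 21)
368k + 966 = 305k + 1281
368k - 305k = 1281 - 966
63k = 315
k = 315/63 = 5
A = 8×5 = 40, B = 5×5 = 25
= A = 40, B = 25

A = 40, B = 25


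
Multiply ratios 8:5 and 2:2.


Compound ratio = (8×2) : (5×2)
= 16:10
GCD = 2
= 8:5

8:5


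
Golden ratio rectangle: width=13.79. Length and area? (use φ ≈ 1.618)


φ = (1 + √5) / 2 ≈ 1.618
Length = width × φ = 13.79 × 1.618 = 22.31222
≈ 22.31
Area = width × length = 13.79 × 22.31222 = 307.6855138 ≈ 307.69
= Length: 22.31, Area: 307.69

Length: 22.31, Area: 307.69


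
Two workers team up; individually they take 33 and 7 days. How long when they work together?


Rate of A = 1/33 per day
Rate of B = 1/7 per day
Combined rate = 1/33 + 1/7 = 40/231 ≈ 0.1732 per day
Days = 1 / combined rate = 231/40
≈ 5.78 days

5.78 days


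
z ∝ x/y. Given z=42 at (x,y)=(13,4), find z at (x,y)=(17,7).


z = k·x/y
Solve for k using the known point: k = z·y/x = 42×4/13 = 168/13 ≈ 12.9231
Now evaluate at x=17, y=7:
z = k × 17 / 7 = (168 × 17) / (13 × 7) = 2856/91
≈ 31.3846

31.3846


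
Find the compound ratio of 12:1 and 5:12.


Compound ratio = (12×5) : (1×12)
= 60:12
GCD = 12
= 5:1

5:1


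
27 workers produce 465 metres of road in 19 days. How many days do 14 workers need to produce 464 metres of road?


Days ∝ work / workers, so d₂ = d₁ × (m₁/m₂) × (w₂/w₁)
Workers factor (inverse): 27/14 ≈ 1.9286
Work factor (direct): 464/465 ≈ 0.9978
d₂ = 19 × 27/14 × 464/465 = (19 × 27 × 464) / (14 × 465) = 238032/6510
≈ 36.56 days

36.56 days


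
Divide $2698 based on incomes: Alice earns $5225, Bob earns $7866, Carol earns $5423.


Total income = 5225 + 7866 + 5423 = $18514
Alice: $2698 × 5225/18514 = $761.43
Bob: $2698 × 7866/18514 = $1146.29
Carol: $2698 × 5423/18514 = $790.28
= Alice: $761.43, Bob: $1146.29, Carol: $790.28

Alice: $761.43, Bob: $1146.29, Carol: $790.28


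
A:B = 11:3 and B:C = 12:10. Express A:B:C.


Match B: multiply A:B by 12 → 132:36
Multiply B:C by 3 → 36:30
Combined: 132:36:30
GCD = 6
= 22:6:5

22:6:5


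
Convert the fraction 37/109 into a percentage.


Percentage = (part / whole) × 100
= (37 / 109) × 100
≈ 33.94%

33.94%


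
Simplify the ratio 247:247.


GCD(247, 247) = 247
247/247 : 247/247
= 1:1

1:1


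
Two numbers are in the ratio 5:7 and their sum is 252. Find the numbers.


Let A = 5k, B = 7k.
5k + 7k = 252
12k = 252 → k = 252/12 = 21
A = 5×21 = 105, B = 7×21 = 147
= A = 105, B = 147

A = 105, B = 147
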